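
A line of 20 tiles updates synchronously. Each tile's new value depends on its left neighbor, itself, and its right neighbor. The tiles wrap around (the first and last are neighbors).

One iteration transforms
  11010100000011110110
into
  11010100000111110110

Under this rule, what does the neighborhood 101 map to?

0

At position 2 the neighborhood is 101; the next row has 0 there.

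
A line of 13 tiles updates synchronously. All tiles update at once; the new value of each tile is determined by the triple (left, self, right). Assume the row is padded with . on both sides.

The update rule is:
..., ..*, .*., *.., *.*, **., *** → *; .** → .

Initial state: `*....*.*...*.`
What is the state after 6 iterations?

iteration 1: *************
iteration 2: .************
iteration 3: *.***********
iteration 4: **.**********
iteration 5: .**.*********
iteration 6: *.**.********

*.**.********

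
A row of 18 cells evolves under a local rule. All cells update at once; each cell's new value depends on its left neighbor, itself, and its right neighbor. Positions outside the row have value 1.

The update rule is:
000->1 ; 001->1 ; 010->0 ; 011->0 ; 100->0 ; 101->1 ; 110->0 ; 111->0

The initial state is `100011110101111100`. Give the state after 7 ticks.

001001100010010001

001100001010000001
010001110100111110
100110001001000001
001000110010011110
010011000100100001
100100011001001110
001001100010010001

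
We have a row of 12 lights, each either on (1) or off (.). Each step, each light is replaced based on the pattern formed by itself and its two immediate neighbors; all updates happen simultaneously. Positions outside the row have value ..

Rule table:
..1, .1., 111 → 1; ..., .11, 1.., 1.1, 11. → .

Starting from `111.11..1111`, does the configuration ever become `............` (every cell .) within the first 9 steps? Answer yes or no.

yes

.1.....1.11.
11....11....
.....1......
....11......
...1........
..11........
.1..........
11..........
............
all cells are . at step 9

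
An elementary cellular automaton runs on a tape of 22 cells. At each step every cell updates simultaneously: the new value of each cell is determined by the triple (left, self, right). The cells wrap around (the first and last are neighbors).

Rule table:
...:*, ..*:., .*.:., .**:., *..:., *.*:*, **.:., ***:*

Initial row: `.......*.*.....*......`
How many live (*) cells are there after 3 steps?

12

step 1: ******..*..***...*****
step 2: *****.......*..*..****
step 3: ****..*****........***
count of *: 12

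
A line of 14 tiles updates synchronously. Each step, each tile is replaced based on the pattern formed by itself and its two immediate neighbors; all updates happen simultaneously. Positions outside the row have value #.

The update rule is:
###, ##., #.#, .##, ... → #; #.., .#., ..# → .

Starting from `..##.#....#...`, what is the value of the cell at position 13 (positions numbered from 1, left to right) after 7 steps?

#

..###..##...#.
..###..##.#..#
..###..###...#
..###..###.#.#
..###..####.##
..###..#######
..###..#######
position 13 holds #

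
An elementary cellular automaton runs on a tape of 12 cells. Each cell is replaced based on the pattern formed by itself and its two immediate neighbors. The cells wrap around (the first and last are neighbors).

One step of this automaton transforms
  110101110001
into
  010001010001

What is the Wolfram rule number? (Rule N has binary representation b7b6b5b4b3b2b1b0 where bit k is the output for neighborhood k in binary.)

position 0: 111 → 0  (bit 7 = 0)
position 1: 110 → 1  (bit 6 = 1)
position 2: 101 → 0  (bit 5 = 0)
position 8: 100 → 0  (bit 4 = 0)
position 5: 011 → 1  (bit 3 = 1)
position 3: 010 → 0  (bit 2 = 0)
position 10: 001 → 0  (bit 1 = 0)
position 9: 000 → 0  (bit 0 = 0)
bits b7..b0 = 01001000 = 72

72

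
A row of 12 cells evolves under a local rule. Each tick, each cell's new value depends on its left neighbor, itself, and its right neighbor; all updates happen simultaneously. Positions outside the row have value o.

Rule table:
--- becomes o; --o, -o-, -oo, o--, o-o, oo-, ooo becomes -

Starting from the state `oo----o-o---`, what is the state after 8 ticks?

---oo-----o-
-o----ooo---
---oo-----o-  (repeats tick 1; period 2)
tick 8: -o----ooo---

-o----ooo---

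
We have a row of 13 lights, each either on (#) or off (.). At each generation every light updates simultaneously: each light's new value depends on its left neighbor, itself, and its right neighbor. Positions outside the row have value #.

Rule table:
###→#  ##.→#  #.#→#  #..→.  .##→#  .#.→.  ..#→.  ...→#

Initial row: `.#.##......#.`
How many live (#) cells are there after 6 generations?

11

generation 1: #.###.####..#
generation 2: ##########..#
generation 3: ##########..#  (fixed point — unchanged through generation 6)
count of #: 11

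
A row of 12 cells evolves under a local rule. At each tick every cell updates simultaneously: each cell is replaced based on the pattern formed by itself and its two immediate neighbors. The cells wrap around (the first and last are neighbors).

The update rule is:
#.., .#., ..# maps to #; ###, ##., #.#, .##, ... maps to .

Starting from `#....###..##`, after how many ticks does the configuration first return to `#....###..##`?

5

.#..#...##..
######.#..#.
.......####.
......#....#
#....###..##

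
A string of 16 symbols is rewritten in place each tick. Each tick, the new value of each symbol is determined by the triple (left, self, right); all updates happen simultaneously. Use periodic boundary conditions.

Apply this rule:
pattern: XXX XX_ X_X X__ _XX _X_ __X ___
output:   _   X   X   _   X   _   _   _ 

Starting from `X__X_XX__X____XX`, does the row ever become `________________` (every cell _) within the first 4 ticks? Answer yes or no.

yes

X___XXX_______X_
____X_X________X
_____X__________
________________
all cells are _ at tick 4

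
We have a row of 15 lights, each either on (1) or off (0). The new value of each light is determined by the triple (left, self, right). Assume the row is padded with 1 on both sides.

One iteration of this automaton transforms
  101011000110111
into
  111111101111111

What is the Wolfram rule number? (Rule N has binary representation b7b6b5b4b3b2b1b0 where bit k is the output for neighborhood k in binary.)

position 13: 111 → 1  (bit 7 = 1)
position 0: 110 → 1  (bit 6 = 1)
position 1: 101 → 1  (bit 5 = 1)
position 6: 100 → 1  (bit 4 = 1)
position 4: 011 → 1  (bit 3 = 1)
position 2: 010 → 1  (bit 2 = 1)
position 8: 001 → 1  (bit 1 = 1)
position 7: 000 → 0  (bit 0 = 0)
bits b7..b0 = 11111110 = 254

254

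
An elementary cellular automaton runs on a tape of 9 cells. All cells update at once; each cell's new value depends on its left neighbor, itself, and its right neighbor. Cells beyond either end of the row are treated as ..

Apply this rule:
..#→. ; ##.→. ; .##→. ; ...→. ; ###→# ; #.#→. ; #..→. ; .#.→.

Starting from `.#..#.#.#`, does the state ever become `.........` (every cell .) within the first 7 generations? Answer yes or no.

yes

.........
all cells are . at generation 1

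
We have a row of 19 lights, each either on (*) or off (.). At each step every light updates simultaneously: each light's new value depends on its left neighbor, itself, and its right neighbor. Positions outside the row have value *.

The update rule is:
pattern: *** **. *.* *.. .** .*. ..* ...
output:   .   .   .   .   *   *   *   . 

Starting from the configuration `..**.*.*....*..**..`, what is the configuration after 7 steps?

.*.*.*.**..*.**..**

step 1: .**..*.*...**.**..*
step 2: .*..**.*..**..*..**
step 3: .*.**..*.**..**.**.
step 4: .*.*..**.*..**..*..
step 5: .*.*.**..*.**..**.*
step 6: .*.*.*..**.*..**..*
step 7: .*.*.*.**..*.**..**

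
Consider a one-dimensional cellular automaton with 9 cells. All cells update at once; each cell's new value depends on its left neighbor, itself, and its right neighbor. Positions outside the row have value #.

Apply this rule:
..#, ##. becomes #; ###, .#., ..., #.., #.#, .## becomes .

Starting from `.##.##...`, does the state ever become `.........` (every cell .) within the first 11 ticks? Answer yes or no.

..#..#..#
.#..#..#.
...#..#..
..#..#..#  (repeats tick 1; period 3)
tick 11: .#..#..#.
tick 11 is .#..#..#., still not uniform .

no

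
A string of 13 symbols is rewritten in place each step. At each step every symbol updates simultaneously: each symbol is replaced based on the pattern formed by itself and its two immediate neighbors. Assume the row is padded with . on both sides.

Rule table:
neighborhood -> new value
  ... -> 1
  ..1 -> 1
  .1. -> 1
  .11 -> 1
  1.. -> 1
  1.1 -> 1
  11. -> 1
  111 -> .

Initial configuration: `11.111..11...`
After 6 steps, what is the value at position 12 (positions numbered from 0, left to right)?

1111.11111111
1..111......1
1111.11111111  (repeats step 1; period 2)
step 6: 1..111......1
position 12 holds 1

1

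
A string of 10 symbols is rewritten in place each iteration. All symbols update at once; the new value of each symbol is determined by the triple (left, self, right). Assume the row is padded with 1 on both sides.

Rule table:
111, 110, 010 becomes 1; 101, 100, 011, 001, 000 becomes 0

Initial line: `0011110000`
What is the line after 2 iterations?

0000110000

0001110000
0000110000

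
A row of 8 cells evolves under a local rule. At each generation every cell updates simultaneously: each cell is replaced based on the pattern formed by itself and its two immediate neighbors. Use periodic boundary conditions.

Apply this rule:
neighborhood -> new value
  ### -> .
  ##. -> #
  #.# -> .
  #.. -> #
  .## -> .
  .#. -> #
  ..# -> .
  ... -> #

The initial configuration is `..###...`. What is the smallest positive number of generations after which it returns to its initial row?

8

generation 1: #...####
generation 2: ###.....
generation 3: ..#####.
generation 4: #.....##
generation 5: #####...
generation 6: ....###.
generation 7: ###...##
generation 8: ..###...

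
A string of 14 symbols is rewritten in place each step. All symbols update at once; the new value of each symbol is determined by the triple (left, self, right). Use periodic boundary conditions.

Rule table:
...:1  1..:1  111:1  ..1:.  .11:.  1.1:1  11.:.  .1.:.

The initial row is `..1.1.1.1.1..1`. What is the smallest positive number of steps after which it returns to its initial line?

step 1: 1..1.1.1.1.1..
step 2: .1..1.1.1.1.1.
step 3: ..1..1.1.1.1.1
step 4: 1..1..1.1.1.1.
step 5: .1..1..1.1.1.1
step 6: 1.1..1..1.1.1.
step 7: .1.1..1..1.1.1
step 8: 1.1.1..1..1.1.
step 9: .1.1.1..1..1.1
step 10: 1.1.1.1..1..1.
step 11: .1.1.1.1..1..1
step 12: 1.1.1.1.1..1..
step 13: .1.1.1.1.1..1.
step 14: ..1.1.1.1.1..1

14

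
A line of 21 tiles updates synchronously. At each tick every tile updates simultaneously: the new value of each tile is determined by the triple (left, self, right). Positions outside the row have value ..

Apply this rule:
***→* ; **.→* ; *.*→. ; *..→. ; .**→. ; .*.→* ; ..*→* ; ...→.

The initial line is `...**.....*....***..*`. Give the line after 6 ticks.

*.*.*.*.*.*.*.*..*..*

..*.*....**...*.**.**
.**.*...*.*..**..*..*
*.*.*..**.*.*.*.**.**
*.*.*.*.*.*.*.*..*..*
*.*.*.*.*.*.*.*.**.**
*.*.*.*.*.*.*.*..*..*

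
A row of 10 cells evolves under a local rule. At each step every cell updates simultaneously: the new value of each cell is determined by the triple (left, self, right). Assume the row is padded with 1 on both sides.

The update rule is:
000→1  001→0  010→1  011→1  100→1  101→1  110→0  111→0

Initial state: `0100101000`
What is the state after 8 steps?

0011010110

1110111110
0001100001
1101011101
0011110011
1010001010
0111101111
1100011000
0011010110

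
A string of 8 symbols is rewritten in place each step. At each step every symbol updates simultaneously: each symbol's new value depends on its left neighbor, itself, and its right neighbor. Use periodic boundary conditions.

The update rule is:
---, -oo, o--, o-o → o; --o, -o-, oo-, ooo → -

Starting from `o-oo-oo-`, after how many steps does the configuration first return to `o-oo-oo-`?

-oo-oo-o
oo-oo-o-
o-oo-o-o
-oo-o-oo
oo-o-oo-
o-o-oo-o
-o-oo-oo
o-oo-oo-

8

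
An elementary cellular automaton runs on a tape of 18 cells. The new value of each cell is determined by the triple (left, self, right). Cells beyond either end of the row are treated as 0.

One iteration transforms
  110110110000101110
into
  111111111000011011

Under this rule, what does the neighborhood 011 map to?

At position 0 the neighborhood is 011; the next row has 1 there.

1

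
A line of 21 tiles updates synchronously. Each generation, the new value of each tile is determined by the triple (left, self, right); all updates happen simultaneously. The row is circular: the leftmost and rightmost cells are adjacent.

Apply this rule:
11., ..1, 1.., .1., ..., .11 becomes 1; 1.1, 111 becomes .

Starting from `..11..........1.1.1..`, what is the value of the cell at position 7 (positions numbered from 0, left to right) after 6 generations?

.

111111111111111.1.111
..............1.1.1..
111111111111111.1.111  (repeats generation 1; period 2)
generation 6: ..............1.1.1..
position 7 holds .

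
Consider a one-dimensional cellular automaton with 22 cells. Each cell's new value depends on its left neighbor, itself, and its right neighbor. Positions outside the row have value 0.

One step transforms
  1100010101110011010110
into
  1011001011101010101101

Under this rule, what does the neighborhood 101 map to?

At position 6 the neighborhood is 101; the next row has 1 there.

1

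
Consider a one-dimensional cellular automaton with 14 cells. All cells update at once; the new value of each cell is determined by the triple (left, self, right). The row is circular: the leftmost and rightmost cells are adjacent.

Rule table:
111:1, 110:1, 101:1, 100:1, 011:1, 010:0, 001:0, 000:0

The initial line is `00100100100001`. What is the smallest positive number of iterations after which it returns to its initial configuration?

14

10010010010000
01001001001000
00100100100100
00010010010010
00001001001001
10000100100100
01000010010010
00100001001001
10010000100100
01001000010010
00100100001001
10010010000100
01001001000010
00100100100001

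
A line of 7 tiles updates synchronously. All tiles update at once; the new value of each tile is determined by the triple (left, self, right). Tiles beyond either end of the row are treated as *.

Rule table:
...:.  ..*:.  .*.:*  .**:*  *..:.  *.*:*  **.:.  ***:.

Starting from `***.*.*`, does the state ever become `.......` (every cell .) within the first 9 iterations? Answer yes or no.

iteration 1: ...****
iteration 2: ...*...
iteration 3: ...*...  (fixed point — unchanged through iteration 9)
iteration 9 is ...*..., still not uniform .

no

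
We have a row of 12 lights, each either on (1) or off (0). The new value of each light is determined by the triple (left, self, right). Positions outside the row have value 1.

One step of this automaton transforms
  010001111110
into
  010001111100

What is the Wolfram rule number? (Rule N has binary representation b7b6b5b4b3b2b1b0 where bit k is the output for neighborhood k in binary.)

140

position 6: 111 → 1  (bit 7 = 1)
position 10: 110 → 0  (bit 6 = 0)
position 0: 101 → 0  (bit 5 = 0)
position 2: 100 → 0  (bit 4 = 0)
position 5: 011 → 1  (bit 3 = 1)
position 1: 010 → 1  (bit 2 = 1)
position 4: 001 → 0  (bit 1 = 0)
position 3: 000 → 0  (bit 0 = 0)
bits b7..b0 = 10001100 = 140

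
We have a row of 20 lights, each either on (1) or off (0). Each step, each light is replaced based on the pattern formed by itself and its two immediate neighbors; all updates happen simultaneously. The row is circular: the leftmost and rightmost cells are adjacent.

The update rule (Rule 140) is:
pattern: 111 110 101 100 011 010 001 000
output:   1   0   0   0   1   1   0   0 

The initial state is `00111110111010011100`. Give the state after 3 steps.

00111100110010011000
00111000100010010000
00110000100010010000

00110000100010010000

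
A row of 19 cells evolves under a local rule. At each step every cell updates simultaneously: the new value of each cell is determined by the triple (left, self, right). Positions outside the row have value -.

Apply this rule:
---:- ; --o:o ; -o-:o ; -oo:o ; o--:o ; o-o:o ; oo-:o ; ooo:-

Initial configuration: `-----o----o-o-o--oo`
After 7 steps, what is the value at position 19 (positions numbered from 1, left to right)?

o

----ooo--oooooooooo
---oo-oooo--------o
--ooooo--oo------oo
-oo---oooooo----ooo
oooo-oo----oo--oo-o
o--ooooo--ooooooooo
oooo---oooo-------o
position 19 holds o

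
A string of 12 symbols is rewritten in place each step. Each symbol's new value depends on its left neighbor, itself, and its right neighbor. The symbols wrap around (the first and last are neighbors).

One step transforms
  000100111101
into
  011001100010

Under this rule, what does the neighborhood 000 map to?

At position 1 the neighborhood is 000; the next row has 1 there.

1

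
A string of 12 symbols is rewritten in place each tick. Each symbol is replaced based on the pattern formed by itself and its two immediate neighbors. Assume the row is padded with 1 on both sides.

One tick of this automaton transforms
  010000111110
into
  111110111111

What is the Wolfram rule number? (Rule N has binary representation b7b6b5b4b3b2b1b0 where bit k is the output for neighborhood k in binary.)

position 7: 111 → 1  (bit 7 = 1)
position 10: 110 → 1  (bit 6 = 1)
position 0: 101 → 1  (bit 5 = 1)
position 2: 100 → 1  (bit 4 = 1)
position 6: 011 → 1  (bit 3 = 1)
position 1: 010 → 1  (bit 2 = 1)
position 5: 001 → 0  (bit 1 = 0)
position 3: 000 → 1  (bit 0 = 1)
bits b7..b0 = 11111101 = 253

253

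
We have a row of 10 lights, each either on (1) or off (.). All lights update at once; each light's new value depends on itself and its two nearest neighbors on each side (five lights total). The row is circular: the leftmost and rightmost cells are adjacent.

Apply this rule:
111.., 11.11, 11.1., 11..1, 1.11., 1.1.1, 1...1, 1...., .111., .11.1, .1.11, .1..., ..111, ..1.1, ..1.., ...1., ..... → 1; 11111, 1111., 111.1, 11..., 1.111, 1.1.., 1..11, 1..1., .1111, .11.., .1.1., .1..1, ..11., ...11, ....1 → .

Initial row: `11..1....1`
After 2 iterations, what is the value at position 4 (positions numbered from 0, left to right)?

.

111.111..1
...1.111.1
position 4 holds .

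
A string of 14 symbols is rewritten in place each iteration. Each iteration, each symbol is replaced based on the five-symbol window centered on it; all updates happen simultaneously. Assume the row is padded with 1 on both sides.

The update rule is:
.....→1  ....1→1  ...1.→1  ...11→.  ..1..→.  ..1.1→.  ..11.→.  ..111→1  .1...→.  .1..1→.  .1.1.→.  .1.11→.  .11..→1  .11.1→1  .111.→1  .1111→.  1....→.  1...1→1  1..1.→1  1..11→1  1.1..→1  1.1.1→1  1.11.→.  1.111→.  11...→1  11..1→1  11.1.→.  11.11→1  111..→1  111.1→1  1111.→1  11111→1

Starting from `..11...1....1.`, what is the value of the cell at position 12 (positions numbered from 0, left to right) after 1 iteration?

11.1111...11..
position 12 holds .

.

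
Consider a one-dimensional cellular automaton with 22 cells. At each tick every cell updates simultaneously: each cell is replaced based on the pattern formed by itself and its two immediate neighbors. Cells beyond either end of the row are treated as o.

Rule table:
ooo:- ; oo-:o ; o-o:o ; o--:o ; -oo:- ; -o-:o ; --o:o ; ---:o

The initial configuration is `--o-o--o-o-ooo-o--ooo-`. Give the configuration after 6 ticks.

tick 1: ooooooooooo--ooooo--oo
tick 2: ----------ooo----ooo--
tick 3: oooooooooo--ooooo--ooo
tick 4: ---------ooo----ooo---
tick 5: ooooooooo--ooooo--oooo
tick 6: --------ooo----ooo----

--------ooo----ooo----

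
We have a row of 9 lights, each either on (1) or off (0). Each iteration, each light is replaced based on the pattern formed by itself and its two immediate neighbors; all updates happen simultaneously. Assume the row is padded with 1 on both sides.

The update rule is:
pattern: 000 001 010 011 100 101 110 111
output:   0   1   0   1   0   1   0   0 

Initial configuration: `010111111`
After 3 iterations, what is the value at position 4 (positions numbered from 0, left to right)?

101100000
011000001
110000011
position 4 holds 0

0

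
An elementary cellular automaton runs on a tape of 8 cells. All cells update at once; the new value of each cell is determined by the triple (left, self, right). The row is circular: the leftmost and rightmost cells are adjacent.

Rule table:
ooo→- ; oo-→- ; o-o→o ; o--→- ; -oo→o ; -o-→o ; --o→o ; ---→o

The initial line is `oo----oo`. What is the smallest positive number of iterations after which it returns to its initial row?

8

iteration 1: ---oooo-
iteration 2: oooo----
iteration 3: o----ooo
iteration 4: --oooo--
iteration 5: ooo----o
iteration 6: ----oooo
iteration 7: -oooo---
iteration 8: oo----oo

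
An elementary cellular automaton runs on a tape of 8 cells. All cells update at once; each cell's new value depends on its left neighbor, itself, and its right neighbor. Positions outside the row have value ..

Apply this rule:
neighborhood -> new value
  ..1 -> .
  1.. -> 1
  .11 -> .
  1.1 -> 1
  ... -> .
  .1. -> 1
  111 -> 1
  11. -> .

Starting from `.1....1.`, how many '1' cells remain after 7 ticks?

tick 1: .11...11
tick 2: ...1....
tick 3: ...11...
tick 4: .....1..
tick 5: .....11.
tick 6: .......1
tick 7: .......1
count of 1: 1

1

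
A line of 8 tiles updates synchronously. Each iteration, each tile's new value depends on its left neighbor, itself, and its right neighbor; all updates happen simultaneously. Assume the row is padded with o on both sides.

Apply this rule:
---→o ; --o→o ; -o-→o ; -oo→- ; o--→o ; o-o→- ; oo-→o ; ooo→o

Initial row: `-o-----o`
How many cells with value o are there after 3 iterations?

6

iteration 1: -oooooo-
iteration 2: --ooooo-
iteration 3: oo-oooo-
count of o: 6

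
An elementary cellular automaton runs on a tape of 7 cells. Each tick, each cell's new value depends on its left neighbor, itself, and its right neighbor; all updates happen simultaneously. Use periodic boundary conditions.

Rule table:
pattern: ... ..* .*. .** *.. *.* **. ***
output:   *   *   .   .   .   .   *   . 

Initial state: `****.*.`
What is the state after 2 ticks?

***..**

...*...
***..**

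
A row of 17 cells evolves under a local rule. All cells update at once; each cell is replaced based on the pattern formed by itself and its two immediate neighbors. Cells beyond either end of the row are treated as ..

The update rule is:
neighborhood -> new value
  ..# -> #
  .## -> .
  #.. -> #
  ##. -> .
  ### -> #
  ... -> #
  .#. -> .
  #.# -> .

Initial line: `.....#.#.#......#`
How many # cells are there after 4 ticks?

10

#####.....######.
.###.#####.####.#
#.#...###...##...
...###.#.###..###
count of #: 10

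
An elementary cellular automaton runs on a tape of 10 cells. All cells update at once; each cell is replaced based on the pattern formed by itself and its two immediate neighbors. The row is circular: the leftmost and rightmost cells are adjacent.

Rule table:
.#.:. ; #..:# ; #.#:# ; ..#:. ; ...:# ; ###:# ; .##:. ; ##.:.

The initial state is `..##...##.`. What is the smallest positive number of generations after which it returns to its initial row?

5

generation 1: #...##...#
generation 2: .##...##..
generation 3: ...##...##
generation 4: ##...##...
generation 5: ..##...##.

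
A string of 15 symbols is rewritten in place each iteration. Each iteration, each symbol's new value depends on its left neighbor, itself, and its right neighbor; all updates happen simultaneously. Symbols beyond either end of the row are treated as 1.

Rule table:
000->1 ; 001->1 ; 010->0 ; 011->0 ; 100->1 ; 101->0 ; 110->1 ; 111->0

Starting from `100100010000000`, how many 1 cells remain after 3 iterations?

13

iteration 1: 111011101111111
iteration 2: 001000100000000
iteration 3: 110111011111111
count of 1: 13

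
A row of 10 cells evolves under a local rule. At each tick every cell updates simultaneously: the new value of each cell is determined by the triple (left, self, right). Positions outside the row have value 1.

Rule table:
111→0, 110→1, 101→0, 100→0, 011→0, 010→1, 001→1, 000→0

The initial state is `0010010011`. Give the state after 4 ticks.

0010010101

0110110100
0010010101
0110110100  (repeats tick 1; period 2)
tick 4: 0010010101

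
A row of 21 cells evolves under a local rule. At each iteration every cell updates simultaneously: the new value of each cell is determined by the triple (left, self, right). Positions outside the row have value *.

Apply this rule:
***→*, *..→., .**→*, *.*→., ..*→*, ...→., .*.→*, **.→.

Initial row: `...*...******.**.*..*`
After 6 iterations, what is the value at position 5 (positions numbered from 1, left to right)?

..**..******..*..*.**
.**..******..**.**.**
.*..******..**..*..**
.*.******..**..**.***
.*.*****..**..**..***
.*.****..**..**..****
position 5 holds *

*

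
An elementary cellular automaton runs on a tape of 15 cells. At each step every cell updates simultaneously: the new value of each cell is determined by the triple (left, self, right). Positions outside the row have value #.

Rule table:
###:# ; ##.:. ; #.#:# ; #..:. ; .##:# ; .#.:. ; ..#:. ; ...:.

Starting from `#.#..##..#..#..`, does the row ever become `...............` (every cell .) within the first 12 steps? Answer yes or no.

.#...#.........
#..............
...............
all cells are . at step 3

yes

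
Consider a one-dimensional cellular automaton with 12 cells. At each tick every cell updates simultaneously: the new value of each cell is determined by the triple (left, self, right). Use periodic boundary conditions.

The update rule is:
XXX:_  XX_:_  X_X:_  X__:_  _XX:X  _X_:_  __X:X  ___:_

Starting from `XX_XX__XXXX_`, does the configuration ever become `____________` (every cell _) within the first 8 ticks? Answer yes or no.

tick 1: X__X__XX____
tick 2: __X__XX____X
tick 3: _X__XX____X_
tick 4: X__XX____X__
tick 5: __XX____X__X
tick 6: _XX____X__X_
tick 7: XX____X__X__
tick 8: X____X__X__X
tick 8 is X____X__X__X, still not uniform _

no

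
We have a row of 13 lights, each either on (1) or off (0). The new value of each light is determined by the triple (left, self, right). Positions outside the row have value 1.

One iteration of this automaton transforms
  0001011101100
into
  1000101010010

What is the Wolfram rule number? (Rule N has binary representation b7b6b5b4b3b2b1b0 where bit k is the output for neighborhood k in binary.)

position 6: 111 → 1  (bit 7 = 1)
position 7: 110 → 0  (bit 6 = 0)
position 4: 101 → 1  (bit 5 = 1)
position 0: 100 → 1  (bit 4 = 1)
position 5: 011 → 0  (bit 3 = 0)
position 3: 010 → 0  (bit 2 = 0)
position 2: 001 → 0  (bit 1 = 0)
position 1: 000 → 0  (bit 0 = 0)
bits b7..b0 = 10110000 = 176

176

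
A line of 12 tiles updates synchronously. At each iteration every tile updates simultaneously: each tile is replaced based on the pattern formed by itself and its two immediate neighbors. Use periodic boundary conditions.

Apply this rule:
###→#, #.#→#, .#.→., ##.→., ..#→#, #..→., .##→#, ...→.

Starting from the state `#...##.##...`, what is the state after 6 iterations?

iteration 1: ...##.##...#
iteration 2: ..##.##...#.
iteration 3: .##.##...#..
iteration 4: ##.##...#...
iteration 5: #.##...#...#
iteration 6: .##...#...##

.##...#...##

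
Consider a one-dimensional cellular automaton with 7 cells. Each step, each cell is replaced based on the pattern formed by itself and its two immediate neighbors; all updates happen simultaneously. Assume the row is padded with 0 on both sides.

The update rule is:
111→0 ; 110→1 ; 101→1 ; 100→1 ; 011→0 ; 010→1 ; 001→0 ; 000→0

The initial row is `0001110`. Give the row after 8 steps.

0000001

step 1: 0000011
step 2: 0000001
step 3: 0000001  (fixed point — unchanged through step 8)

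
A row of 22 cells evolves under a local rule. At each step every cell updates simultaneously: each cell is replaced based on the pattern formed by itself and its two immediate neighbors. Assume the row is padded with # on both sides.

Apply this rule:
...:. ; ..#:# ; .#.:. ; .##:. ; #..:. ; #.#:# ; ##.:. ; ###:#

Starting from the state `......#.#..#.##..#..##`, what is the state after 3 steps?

step 1: .....#.#..#.#...#..#.#
step 2: ....#.#..#.#...#..#.#.
step 3: ...#.#..#.#...#..#.#.#

...#.#..#.#...#..#.#.#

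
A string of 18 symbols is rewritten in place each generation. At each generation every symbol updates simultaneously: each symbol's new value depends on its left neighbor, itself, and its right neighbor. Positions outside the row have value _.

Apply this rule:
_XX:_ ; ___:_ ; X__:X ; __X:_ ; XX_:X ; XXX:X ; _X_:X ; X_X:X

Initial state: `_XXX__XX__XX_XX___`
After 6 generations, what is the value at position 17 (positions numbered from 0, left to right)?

X

__XXX__XX__XX_XX__
___XXX__XX__XX_XX_
____XXX__XX__XX_XX
_____XXX__XX__XX_X
______XXX__XX__XXX
_______XXX__XX__XX
position 17 holds X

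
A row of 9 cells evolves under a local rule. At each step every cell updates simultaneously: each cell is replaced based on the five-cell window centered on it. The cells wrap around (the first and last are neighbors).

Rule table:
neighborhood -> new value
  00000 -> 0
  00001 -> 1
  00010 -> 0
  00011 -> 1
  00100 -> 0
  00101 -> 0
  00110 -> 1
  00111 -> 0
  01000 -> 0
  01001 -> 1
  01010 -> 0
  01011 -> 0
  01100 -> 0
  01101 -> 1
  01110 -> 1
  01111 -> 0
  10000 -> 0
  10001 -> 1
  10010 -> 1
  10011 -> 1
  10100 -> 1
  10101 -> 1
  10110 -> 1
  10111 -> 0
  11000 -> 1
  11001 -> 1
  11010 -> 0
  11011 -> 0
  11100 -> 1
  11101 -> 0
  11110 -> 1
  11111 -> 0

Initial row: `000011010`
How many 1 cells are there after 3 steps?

001111010
110010010
101101100
count of 1: 5

5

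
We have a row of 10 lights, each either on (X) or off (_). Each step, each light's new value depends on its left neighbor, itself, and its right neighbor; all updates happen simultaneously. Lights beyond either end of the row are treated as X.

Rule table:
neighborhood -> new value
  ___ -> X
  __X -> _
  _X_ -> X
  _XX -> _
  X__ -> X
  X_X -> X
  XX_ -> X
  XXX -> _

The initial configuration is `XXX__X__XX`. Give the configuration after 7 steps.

_XX_XXX___

__XX_XX___
X__XX_XXX_
XX__XX__XX
_XX__XX___
X_XX__XXX_
XX_XX___XX
_XX_XXX___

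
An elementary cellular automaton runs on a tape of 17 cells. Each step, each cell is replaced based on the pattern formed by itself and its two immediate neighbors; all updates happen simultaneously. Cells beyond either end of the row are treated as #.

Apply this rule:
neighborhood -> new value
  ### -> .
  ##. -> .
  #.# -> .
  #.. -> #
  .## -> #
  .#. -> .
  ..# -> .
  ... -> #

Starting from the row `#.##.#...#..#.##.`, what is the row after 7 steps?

####.#...#####...

..#...##..#...#..
#..##.#.#..##..#.
.#.#.....#.#.#...
....####......##.
###.#...#####.#..
.....##.#......#.
####.#...#####...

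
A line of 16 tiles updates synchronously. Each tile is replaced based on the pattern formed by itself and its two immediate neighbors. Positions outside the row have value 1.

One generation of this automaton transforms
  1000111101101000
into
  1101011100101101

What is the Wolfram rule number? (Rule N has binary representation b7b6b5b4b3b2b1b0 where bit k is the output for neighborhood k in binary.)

position 5: 111 → 1  (bit 7 = 1)
position 0: 110 → 1  (bit 6 = 1)
position 8: 101 → 0  (bit 5 = 0)
position 1: 100 → 1  (bit 4 = 1)
position 4: 011 → 0  (bit 3 = 0)
position 12: 010 → 1  (bit 2 = 1)
position 3: 001 → 1  (bit 1 = 1)
position 2: 000 → 0  (bit 0 = 0)
bits b7..b0 = 11010110 = 214

214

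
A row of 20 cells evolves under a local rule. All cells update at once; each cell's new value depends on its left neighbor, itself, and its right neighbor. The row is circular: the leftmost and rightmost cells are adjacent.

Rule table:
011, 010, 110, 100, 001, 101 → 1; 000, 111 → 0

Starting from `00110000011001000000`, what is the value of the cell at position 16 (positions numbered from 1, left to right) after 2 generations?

generation 1: 01111000111111100000
generation 2: 11001101100000110000
position 16 holds 1

1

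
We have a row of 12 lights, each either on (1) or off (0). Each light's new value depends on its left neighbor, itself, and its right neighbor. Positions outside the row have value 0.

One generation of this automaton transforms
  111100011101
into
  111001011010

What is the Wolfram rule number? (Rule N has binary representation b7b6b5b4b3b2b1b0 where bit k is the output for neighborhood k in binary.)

169

position 1: 111 → 1  (bit 7 = 1)
position 3: 110 → 0  (bit 6 = 0)
position 10: 101 → 1  (bit 5 = 1)
position 4: 100 → 0  (bit 4 = 0)
position 0: 011 → 1  (bit 3 = 1)
position 11: 010 → 0  (bit 2 = 0)
position 6: 001 → 0  (bit 1 = 0)
position 5: 000 → 1  (bit 0 = 1)
bits b7..b0 = 10101001 = 169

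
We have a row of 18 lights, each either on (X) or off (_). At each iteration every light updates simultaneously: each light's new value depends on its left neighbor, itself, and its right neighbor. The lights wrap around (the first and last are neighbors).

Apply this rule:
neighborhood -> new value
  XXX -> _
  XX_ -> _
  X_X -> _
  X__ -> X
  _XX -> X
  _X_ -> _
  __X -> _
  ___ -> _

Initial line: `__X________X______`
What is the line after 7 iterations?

___X________X_____
____X________X____
_____X________X___
______X________X__
_______X________X_
________X________X
X________X________

X________X________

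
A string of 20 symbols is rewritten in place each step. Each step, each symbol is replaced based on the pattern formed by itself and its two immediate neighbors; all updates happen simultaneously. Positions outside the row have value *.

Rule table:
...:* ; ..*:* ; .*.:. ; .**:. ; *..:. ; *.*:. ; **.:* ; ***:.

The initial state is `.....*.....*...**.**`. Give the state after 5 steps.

.**....*.......*....

step 1: .****..****..**.*...
step 2: ....*.*...*.*.*...**
step 3: .***....**......**..
step 4: ...*.***.*.*****.*.*
step 5: .**....*.......*....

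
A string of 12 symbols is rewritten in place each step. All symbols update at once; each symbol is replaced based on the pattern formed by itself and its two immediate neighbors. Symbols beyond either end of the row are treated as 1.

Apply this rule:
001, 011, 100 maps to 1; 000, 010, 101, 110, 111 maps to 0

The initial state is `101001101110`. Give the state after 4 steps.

110010010011

000111001000
101100110101
001011100001
110010010011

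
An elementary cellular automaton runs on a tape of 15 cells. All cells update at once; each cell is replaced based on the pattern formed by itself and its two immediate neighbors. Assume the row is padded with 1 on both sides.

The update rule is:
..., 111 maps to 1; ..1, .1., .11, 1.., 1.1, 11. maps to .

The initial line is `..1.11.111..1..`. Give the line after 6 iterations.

...11..111111..

........1......
.111111...1111.
..1111..1..11..
...11..........
.1....11111111.
...11..111111..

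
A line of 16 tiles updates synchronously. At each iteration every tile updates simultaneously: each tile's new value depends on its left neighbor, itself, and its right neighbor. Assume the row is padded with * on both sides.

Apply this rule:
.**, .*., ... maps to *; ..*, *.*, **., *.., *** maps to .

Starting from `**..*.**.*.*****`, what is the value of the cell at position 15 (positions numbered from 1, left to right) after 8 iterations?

....*.*..*.*....
.**.*.*..*.*.**.
.*..*.*..*.*.*..
.*..*.*..*.*.*..  (fixed point — unchanged through iteration 8)
position 15 holds .

.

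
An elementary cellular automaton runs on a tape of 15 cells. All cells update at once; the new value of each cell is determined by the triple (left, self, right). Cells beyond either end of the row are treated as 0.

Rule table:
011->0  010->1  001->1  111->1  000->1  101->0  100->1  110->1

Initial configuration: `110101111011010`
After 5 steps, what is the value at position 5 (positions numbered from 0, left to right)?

0

010100111001011
110111011111001
010011001111111
111101110111111
011100110011111
position 5 holds 0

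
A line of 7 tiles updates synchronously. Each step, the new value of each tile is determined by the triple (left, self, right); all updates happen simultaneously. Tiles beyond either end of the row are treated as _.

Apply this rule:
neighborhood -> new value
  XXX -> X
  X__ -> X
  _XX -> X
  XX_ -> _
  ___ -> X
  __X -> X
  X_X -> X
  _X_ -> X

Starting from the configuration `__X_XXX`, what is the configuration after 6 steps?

XXXXXX_
XXXXX_X
XXXX_XX
XXX_XX_
XX_XX_X
X_XX_XX

X_XX_XX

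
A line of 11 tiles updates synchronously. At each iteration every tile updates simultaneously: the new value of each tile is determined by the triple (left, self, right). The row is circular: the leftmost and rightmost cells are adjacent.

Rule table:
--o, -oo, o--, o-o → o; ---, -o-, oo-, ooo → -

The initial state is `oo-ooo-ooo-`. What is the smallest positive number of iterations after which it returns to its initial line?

iteration 1: o-oo--oo--o
iteration 2: -oo-ooo-ooo
iteration 3: oo-oo--oo--
iteration 4: o-oo-ooo-oo
iteration 5: -oo-oo--oo-
iteration 6: oo-oo-ooo-o
iteration 7: --oo-oo--oo
iteration 8: ooo-oo-ooo-
iteration 9: o--oo-oo--o
iteration 10: -ooo-oo-ooo
iteration 11: oo--oo-oo--
iteration 12: o-ooo-oo-oo
iteration 13: -oo--oo-oo-
iteration 14: oo-ooo-oo-o
iteration 15: --oo--oo-oo
iteration 16: ooo-ooo-oo-
iteration 17: o--oo--oo-o
iteration 18: -ooo-ooo-oo
iteration 19: oo--oo--oo-
iteration 20: o-ooo-ooo-o
iteration 21: -oo--oo--oo
iteration 22: oo-ooo-ooo-

22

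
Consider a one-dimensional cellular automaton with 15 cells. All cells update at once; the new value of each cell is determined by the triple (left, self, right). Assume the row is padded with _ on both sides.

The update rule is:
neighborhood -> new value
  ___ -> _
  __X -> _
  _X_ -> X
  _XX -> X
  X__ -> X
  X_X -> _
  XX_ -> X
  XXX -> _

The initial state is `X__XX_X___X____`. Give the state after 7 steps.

step 1: XX_XX_XX__XX___
step 2: XX_XX_XXX_XXX__
step 3: XX_XX_X_X_X_XX_
step 4: XX_XX_X_X_X_XXX
step 5: XX_XX_X_X_X_X_X
step 6: XX_XX_X_X_X_X_X  (fixed point — unchanged through step 7)

XX_XX_X_X_X_X_X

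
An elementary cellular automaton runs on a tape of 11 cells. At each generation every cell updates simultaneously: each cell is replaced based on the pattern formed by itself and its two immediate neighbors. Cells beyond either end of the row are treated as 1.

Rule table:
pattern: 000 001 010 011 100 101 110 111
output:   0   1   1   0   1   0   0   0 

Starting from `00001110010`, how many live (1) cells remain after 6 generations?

generation 1: 10010001110
generation 2: 01111010000
generation 3: 00000011001
generation 4: 10000100110
generation 5: 01001111000
generation 6: 01110000101
count of 1: 5

5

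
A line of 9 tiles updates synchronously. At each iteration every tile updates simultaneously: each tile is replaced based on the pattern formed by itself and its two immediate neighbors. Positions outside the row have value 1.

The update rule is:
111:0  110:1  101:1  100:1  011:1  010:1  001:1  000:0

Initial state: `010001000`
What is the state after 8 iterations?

iteration 1: 111011101
iteration 2: 001110111
iteration 3: 111011100
iteration 4: 001110111  (repeats iteration 2; period 2)
iteration 8: 001110111

001110111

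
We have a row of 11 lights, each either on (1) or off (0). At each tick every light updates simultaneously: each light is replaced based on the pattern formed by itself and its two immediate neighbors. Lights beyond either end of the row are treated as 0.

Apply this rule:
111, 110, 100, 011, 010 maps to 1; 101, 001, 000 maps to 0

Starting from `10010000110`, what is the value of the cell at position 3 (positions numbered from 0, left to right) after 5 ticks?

1

tick 1: 11011000111
tick 2: 11011100111
tick 3: 11011110111
tick 4: 11011110111  (fixed point — unchanged through tick 5)
position 3 holds 1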